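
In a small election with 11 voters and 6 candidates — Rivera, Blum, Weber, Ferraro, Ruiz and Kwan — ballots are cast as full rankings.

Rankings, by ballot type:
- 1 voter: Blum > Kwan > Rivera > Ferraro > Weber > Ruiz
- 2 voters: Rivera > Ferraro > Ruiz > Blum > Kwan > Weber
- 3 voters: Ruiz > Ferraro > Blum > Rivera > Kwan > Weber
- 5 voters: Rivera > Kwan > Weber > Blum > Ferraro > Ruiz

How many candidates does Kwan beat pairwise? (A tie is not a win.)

Kwan against each rival (11 voters):
Kwan vs Rivera: 1 for Kwan, 10 for Rivera — Rivera by 10–1.
Kwan vs Blum: Blum wins 6–5.
Kwan vs Weber: Kwan, 11–0.
Kwan vs Ferraro: Kwan, 6–5.
Kwan vs Ruiz: Kwan wins 6–5.
Kwan beats Weber, Ferraro, Ruiz; loses to Rivera, Blum — 3 pairwise wins.

3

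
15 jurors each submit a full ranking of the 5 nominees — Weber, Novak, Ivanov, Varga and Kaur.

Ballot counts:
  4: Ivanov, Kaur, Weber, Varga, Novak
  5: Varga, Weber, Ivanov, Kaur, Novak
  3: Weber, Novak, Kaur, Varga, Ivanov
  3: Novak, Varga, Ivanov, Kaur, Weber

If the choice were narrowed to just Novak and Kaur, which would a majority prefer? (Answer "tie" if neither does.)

Kaur

Ballots ranking Novak above Kaur: 3 + 3 = 6.
Ballots ranking Kaur above Novak: 15 − 6 = 9.
Kaur wins the head-to-head 9–6.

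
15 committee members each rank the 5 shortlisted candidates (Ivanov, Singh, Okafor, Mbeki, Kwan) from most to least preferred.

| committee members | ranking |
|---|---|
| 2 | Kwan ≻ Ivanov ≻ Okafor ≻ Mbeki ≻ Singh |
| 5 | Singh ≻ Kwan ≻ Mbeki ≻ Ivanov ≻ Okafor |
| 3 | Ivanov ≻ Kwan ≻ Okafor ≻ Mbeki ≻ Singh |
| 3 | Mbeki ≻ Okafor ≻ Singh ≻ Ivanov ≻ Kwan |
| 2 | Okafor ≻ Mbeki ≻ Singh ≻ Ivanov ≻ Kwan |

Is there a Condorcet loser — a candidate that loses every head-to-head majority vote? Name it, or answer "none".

Pairwise majorities:
Ivanov vs Singh: 5 to 10, Singh.
Ivanov vs Okafor: 10 to 5, Ivanov.
Ivanov–Mbeki: Mbeki 10–5.
Ivanov–Kwan: Ivanov 8–7.
Singh vs Okafor: 5 for Singh, 10 for Okafor — Okafor by 10–5.
Singh vs Mbeki: Mbeki, 10–5.
Singh vs Kwan: 10 to 5, Singh.
Okafor–Mbeki: Mbeki 8–7.
Okafor vs Kwan: Okafor preferred on 3+2 = 5 ballots; Kwan wins 10–5.
Mbeki vs Kwan: Mbeki is ranked higher on 3+2 = 5 ballots, Kwan on 10. Kwan wins 10–5.
Every candidate wins at least one matchup (Ivanov beats Okafor; Singh beats Ivanov; Okafor beats Singh; Mbeki beats Ivanov; Kwan beats Okafor), so there is no Condorcet loser.

none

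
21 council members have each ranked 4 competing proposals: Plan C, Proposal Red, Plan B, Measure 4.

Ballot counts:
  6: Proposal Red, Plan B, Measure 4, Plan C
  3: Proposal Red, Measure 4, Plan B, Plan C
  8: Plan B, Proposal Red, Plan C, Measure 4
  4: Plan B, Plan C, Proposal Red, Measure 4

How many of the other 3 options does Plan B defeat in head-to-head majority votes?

3

Plan B against each rival (21 council members):
Plan B vs Plan C: Plan B preferred on 6+3+8+4 = 21 ballots; Plan B wins 21–0.
Plan B vs Proposal Red: Plan B preferred on 8+4 = 12 ballots; Plan B wins 12–9.
Plan B vs Measure 4: 6+8+4 = 18 for Plan B, 3 for Measure 4 — Plan B by 18–3.
Plan B beats Plan C, Proposal Red, Measure 4 — 3 pairwise wins.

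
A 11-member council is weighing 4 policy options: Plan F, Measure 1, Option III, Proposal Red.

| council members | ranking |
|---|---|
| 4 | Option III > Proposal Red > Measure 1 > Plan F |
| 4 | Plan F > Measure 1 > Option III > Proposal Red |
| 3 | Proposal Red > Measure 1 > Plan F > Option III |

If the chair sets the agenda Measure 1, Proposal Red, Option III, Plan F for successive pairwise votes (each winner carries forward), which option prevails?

Round 1: Measure 1 vs Proposal Red — 4–7, Proposal Red advances.
Round 2: Proposal Red vs Option III — 3–8, Option III advances.
Round 3: Option III vs Plan F — 4–7, Plan F advances.
Plan F survives the agenda.

Plan F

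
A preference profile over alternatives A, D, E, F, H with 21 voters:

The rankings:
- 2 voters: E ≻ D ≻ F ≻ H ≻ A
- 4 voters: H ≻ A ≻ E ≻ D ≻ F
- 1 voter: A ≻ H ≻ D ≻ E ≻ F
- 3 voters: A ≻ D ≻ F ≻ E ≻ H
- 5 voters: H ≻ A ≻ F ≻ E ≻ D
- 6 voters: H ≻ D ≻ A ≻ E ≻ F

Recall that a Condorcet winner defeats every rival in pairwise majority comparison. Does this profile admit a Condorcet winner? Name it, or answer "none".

Pairwise majorities:
A vs D: A preferred on 4+1+3+5 = 13 ballots; A wins 13–8.
A vs E: A wins 19–2.
A vs F: A preferred on 4+1+3+5+6 = 19 ballots; A wins 19–2.
A vs H: H, 17–4.
D vs E: D preferred on 1+3+6 = 10 ballots; E wins 11–10.
D vs F: 2+4+1+3+6 = 16 for D, 5 for F — D by 16–5.
D vs H: D is ranked higher on 2+3 = 5 ballots, H on 16. H wins 16–5.
E vs F: E, 13–8.
E vs H: 2+3 = 5 for E, 16 for H — H by 16–5.
F vs H: 5 to 16, H.
H defeats every rival head-to-head and is the Condorcet winner.

H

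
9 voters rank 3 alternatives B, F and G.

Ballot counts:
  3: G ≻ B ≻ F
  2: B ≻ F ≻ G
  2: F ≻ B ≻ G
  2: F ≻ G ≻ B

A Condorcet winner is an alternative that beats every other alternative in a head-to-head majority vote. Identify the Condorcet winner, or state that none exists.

Pairwise majorities:
B–F: B 5–4.
B–G: G 5–4.
F vs G: F wins 6–3.
Every alternative loses at least once (B loses to G; F loses to B; G loses to F). The majority relation contains the cycle B → F → G → B, so there is no Condorcet winner.

none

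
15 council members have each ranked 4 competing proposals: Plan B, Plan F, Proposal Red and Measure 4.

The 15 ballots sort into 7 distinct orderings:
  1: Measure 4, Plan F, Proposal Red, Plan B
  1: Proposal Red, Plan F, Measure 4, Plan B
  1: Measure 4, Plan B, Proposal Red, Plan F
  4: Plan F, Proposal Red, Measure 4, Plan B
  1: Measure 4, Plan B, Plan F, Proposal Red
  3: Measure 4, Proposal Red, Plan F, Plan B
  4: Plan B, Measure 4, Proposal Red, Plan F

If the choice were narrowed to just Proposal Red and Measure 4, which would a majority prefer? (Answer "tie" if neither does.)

Ballots ranking Proposal Red above Measure 4: 1 + 4 = 5.
Ballots ranking Measure 4 above Proposal Red: 15 − 5 = 10.
Measure 4 wins the head-to-head 10–5.

Measure 4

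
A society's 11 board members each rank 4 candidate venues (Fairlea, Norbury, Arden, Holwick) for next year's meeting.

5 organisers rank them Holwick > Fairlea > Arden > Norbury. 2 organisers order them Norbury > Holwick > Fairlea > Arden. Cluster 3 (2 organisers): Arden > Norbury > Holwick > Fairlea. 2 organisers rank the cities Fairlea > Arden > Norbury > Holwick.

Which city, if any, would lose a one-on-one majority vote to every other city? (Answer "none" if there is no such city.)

Head-to-head results (11 organisers):
Fairlea vs Norbury: Fairlea, 7–4.
Fairlea vs Arden: 9 to 2, Fairlea.
Fairlea vs Holwick: Fairlea is ranked higher on 2 ballots, Holwick on 9. Holwick wins 9–2.
Norbury vs Arden: Arden, 9–2.
Norbury vs Holwick: Norbury preferred on 2+2+2 = 6 ballots; Norbury wins 6–5.
Arden vs Holwick: Arden is ranked higher on 2+2 = 4 ballots, Holwick on 7. Holwick wins 7–4.
Every city wins at least one matchup (Fairlea beats Norbury; Norbury beats Holwick; Arden beats Norbury; Holwick beats Fairlea), so there is no Condorcet loser.

none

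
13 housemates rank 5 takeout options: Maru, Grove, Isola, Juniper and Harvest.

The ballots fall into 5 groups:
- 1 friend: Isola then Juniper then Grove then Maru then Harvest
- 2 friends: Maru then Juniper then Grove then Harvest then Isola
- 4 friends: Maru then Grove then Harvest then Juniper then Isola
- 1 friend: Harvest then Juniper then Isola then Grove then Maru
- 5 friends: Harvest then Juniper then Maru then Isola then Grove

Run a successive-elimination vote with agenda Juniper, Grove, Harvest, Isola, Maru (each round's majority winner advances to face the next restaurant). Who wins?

Round 1: Juniper vs Grove — 9–4, Juniper advances.
Round 2: Juniper vs Harvest — 3–10, Harvest advances.
Round 3: Harvest vs Isola — 12–1, Harvest advances.
Round 4: Harvest vs Maru — 6–7, Maru advances.
Maru survives the agenda.

Maru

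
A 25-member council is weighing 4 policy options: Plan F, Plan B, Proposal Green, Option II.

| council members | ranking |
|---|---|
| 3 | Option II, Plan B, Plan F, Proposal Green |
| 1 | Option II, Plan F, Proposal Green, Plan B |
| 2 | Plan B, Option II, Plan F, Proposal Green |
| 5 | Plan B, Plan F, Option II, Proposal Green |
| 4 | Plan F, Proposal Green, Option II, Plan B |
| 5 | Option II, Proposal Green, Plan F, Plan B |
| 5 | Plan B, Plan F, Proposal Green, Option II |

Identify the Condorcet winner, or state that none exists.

none

Check each pair by majority over 25 ballots:
Plan F vs Plan B: 10 to 15, Plan B.
Plan F vs Proposal Green: 3+1+2+5+4+5 = 20 for Plan F, 5 for Proposal Green — Plan F by 20–5.
Plan F vs Option II: 5+4+5 = 14 for Plan F, 11 for Option II — Plan F by 14–11.
Plan B vs Proposal Green: 15 to 10, Plan B.
Plan B vs Option II: 12 to 13, Option II.
Proposal Green vs Option II: 9 to 16, Option II.
Every option loses at least once (Plan F loses to Plan B; Plan B loses to Option II; Proposal Green loses to Plan F; Option II loses to Plan F). The majority relation contains the cycle Plan F > Option II > Plan B > Plan F, so there is no Condorcet winner.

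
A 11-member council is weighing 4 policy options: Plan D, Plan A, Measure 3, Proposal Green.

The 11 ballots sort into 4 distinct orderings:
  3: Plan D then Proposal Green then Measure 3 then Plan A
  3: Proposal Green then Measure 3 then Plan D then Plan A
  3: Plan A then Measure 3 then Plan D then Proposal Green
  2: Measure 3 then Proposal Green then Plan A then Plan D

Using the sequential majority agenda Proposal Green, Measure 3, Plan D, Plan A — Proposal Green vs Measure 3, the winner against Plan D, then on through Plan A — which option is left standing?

Round 1: Proposal Green vs Measure 3 — 6–5, Proposal Green advances.
Round 2: Proposal Green vs Plan D — 5–6, Plan D advances.
Round 3: Plan D vs Plan A — 6–5, Plan D advances.
The agenda winner is Plan D.

Plan D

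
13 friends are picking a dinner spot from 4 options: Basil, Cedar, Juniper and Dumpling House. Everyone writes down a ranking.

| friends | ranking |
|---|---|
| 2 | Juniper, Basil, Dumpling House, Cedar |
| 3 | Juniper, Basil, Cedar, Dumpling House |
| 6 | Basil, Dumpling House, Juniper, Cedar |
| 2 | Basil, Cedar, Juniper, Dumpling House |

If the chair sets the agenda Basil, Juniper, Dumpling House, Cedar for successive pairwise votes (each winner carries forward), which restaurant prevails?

Round 1: Basil vs Juniper — 8–5, Basil advances.
Round 2: Basil vs Dumpling House — 13–0, Basil advances.
Round 3: Basil vs Cedar — 13–0, Basil advances.
The agenda winner is Basil.

Basil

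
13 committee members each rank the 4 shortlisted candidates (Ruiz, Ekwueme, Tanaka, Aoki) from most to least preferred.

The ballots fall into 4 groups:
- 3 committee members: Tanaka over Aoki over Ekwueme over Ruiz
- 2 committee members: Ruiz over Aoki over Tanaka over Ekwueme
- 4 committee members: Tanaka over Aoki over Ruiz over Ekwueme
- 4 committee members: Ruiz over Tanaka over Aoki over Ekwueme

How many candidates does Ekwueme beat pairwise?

Ekwueme against each rival (13 committee members):
Ekwueme vs Ruiz: 3 to 10, Ruiz.
Ekwueme–Tanaka: Tanaka 13–0.
Ekwueme vs Aoki: Aoki, 13–0.
Ekwueme beats no one; loses to Ruiz, Tanaka, Aoki — 0 pairwise wins.

0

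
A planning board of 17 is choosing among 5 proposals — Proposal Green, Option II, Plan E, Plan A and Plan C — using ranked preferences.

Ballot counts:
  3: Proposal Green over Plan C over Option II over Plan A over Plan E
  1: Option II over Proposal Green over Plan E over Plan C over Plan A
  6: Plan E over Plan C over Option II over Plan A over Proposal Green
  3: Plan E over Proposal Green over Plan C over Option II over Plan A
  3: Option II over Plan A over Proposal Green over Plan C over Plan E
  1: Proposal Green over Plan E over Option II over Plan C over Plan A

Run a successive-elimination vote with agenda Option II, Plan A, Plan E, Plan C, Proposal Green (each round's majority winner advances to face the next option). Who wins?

Round 1: Option II vs Plan A — 17–0, Option II advances.
Round 2: Option II vs Plan E — 7–10, Plan E advances.
Round 3: Plan E vs Plan C — 11–6, Plan E advances.
Round 4: Plan E vs Proposal Green — 9–8, Plan E advances.
Plan E survives the agenda.

Plan E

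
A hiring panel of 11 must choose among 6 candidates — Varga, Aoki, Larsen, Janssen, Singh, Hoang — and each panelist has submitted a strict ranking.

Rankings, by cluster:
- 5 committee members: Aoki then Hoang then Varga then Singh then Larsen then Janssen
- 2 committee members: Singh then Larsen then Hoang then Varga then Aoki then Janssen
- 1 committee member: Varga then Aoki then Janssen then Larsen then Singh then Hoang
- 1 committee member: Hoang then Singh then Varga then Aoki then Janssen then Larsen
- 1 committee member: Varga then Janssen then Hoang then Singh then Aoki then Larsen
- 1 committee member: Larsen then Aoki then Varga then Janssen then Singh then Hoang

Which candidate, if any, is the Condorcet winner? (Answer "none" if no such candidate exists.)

Aoki

Head-to-head results (11 committee members):
Varga vs Aoki: Aoki, 6–5.
Varga–Larsen: Varga 8–3.
Varga vs Janssen: Varga wins 11–0.
Varga vs Singh: Varga, 8–3.
Varga–Hoang: Hoang 8–3.
Aoki vs Larsen: Aoki wins 8–3.
Aoki–Janssen: Aoki 10–1.
Aoki vs Singh: Aoki, 7–4.
Aoki–Hoang: Aoki 7–4.
Larsen vs Janssen: Larsen, 8–3.
Larsen–Singh: Singh 9–2.
Larsen vs Hoang: Hoang, 7–4.
Janssen vs Singh: Singh wins 8–3.
Janssen–Hoang: Hoang 8–3.
Singh vs Hoang: Hoang wins 7–4.
Aoki defeats every rival head-to-head and is the Condorcet winner.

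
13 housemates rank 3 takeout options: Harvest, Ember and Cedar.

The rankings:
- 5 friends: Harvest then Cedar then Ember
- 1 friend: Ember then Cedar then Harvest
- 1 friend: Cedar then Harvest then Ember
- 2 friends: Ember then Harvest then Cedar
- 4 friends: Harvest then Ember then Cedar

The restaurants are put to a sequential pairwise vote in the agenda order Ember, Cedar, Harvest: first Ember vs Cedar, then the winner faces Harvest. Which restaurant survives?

Harvest

Round 1: Ember vs Cedar — 7–6, Ember advances.
Round 2: Ember vs Harvest — 3–10, Harvest advances.
The agenda winner is Harvest.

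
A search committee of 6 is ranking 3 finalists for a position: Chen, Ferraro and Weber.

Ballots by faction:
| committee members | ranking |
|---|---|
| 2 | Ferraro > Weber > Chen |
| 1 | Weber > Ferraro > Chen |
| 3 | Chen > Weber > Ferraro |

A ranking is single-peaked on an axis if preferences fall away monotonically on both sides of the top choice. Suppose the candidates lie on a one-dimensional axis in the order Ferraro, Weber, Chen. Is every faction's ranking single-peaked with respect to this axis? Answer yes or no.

Axis positions: Ferraro=1, Weber=2, Chen=3.
Faction 1 (peak Ferraro at position 1): ranking walks positions 1-2-3, expanding outward from the peak — single-peaked.
Faction 2 (peak Weber at position 2): ranking walks positions 2-1-3, expanding outward from the peak — single-peaked.
Faction 3 (peak Chen at position 3): ranking walks positions 3-2-1, expanding outward from the peak — single-peaked.
Every ranking is single-peaked on this axis.

yes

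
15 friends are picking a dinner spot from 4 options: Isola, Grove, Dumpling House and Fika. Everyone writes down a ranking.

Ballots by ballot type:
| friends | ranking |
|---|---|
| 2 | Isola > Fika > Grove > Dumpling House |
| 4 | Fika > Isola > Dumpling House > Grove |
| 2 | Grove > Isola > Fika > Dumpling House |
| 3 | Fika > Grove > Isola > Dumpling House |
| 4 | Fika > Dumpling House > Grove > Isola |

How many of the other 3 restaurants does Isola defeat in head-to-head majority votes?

1

Isola against each rival (15 friends):
Isola–Grove: Grove 9–6.
Isola vs Dumpling House: Isola is ranked higher on 2+4+2+3 = 11 ballots, Dumpling House on 4. Isola wins 11–4.
Isola–Fika: Fika 11–4.
Isola beats Dumpling House; loses to Grove, Fika — 1 pairwise win.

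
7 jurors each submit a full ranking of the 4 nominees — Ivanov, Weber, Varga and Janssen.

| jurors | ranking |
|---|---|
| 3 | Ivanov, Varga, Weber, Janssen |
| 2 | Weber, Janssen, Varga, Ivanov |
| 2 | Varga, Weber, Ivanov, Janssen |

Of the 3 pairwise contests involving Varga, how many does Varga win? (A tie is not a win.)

Varga against each rival (7 jurors):
Varga–Ivanov: Varga 4–3.
Varga vs Weber: Varga, 5–2.
Varga vs Janssen: Varga, 5–2.
Varga beats Ivanov, Weber, Janssen — 3 pairwise wins.

3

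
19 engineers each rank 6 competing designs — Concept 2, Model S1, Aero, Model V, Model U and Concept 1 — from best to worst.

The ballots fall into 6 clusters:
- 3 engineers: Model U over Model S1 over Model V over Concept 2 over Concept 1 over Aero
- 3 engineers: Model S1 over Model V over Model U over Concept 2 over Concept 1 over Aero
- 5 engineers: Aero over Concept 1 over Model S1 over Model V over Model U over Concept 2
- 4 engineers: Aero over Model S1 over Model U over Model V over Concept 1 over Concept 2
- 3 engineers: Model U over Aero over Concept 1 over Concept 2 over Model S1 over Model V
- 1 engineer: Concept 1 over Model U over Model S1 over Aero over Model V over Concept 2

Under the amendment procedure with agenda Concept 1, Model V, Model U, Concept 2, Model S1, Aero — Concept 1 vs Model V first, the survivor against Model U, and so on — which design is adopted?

Aero

Round 1: Concept 1 vs Model V — 9–10, Model V advances.
Round 2: Model V vs Model U — 8–11, Model U advances.
Round 3: Model U vs Concept 2 — 19–0, Model U advances.
Round 4: Model U vs Model S1 — 7–12, Model S1 advances.
Round 5: Model S1 vs Aero — 7–12, Aero advances.
Aero survives the agenda.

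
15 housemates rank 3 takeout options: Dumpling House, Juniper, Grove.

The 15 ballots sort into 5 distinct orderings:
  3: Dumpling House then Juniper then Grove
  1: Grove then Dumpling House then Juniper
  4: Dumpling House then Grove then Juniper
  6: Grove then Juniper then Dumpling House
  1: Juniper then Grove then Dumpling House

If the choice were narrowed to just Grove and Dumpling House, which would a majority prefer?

Ballots ranking Grove above Dumpling House: 1 + 6 + 1 = 8.
Ballots ranking Dumpling House above Grove: 15 − 8 = 7.
Grove wins the head-to-head 8–7.

Grove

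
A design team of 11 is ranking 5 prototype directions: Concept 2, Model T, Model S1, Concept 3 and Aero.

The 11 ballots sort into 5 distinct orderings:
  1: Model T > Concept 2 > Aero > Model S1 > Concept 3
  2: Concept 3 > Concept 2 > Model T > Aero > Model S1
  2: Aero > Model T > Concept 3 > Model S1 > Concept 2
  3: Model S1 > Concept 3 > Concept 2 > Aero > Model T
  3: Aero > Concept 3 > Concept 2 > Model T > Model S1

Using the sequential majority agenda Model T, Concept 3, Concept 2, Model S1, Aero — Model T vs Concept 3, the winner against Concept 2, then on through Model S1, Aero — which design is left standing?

Aero

Round 1: Model T vs Concept 3 — 3–8, Concept 3 advances.
Round 2: Concept 3 vs Concept 2 — 10–1, Concept 3 advances.
Round 3: Concept 3 vs Model S1 — 7–4, Concept 3 advances.
Round 4: Concept 3 vs Aero — 5–6, Aero advances.
Aero survives the agenda.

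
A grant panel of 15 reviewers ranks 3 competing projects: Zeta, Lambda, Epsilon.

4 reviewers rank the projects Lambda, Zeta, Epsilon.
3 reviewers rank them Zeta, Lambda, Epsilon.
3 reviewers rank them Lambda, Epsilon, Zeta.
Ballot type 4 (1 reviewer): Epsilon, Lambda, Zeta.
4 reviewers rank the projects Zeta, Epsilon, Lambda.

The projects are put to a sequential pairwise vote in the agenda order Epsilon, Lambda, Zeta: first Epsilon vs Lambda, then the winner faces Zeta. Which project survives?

Round 1: Epsilon vs Lambda — 5–10, Lambda advances.
Round 2: Lambda vs Zeta — 8–7, Lambda advances.
The agenda winner is Lambda.

Lambda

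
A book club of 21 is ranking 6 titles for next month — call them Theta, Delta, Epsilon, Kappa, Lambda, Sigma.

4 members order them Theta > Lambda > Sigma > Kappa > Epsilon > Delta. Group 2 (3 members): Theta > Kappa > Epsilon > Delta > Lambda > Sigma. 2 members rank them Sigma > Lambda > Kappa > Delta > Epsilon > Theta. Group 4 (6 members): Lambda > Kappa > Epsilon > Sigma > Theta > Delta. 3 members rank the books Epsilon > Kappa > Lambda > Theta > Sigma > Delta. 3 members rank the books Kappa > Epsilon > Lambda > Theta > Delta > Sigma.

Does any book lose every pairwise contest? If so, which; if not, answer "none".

Head-to-head results (21 members):
Theta vs Delta: 4+3+6+3+3 = 19 for Theta, 2 for Delta — Theta by 19–2.
Theta vs Epsilon: Epsilon wins 14–7.
Theta vs Kappa: Theta is ranked higher on 4+3 = 7 ballots, Kappa on 14. Kappa wins 14–7.
Theta vs Lambda: Theta preferred on 4+3 = 7 ballots; Lambda wins 14–7.
Theta–Sigma: Theta 13–8.
Delta vs Epsilon: 2 to 19, Epsilon.
Delta vs Kappa: 0 for Delta, 21 for Kappa — Kappa by 21–0.
Delta vs Lambda: Delta preferred on 3 ballots; Lambda wins 18–3.
Delta vs Sigma: Delta is ranked higher on 3+3 = 6 ballots, Sigma on 15. Sigma wins 15–6.
Epsilon–Kappa: Kappa 18–3.
Epsilon–Lambda: Lambda 12–9.
Epsilon–Sigma: Epsilon 15–6.
Kappa vs Lambda: Kappa is ranked higher on 3+3+3 = 9 ballots, Lambda on 12. Lambda wins 12–9.
Kappa vs Sigma: Kappa is ranked higher on 3+6+3+3 = 15 ballots, Sigma on 6. Kappa wins 15–6.
Lambda vs Sigma: Lambda preferred on 4+3+6+3+3 = 19 ballots; Lambda wins 19–2.
Delta is beaten in every head-to-head and is the Condorcet loser.

Delta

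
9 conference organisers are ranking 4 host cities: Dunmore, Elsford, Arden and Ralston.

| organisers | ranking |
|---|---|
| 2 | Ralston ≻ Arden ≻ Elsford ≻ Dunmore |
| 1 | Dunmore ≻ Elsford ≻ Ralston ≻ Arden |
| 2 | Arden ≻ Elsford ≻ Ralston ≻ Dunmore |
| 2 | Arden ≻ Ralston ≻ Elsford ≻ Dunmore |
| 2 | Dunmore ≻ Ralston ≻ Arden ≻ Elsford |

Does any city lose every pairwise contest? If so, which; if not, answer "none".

Pairwise majorities:
Dunmore vs Elsford: 1+2 = 3 for Dunmore, 6 for Elsford — Elsford by 6–3.
Dunmore vs Arden: Arden wins 6–3.
Dunmore vs Ralston: 3 to 6, Ralston.
Elsford vs Arden: Elsford is ranked higher on 1 ballot, Arden on 8. Arden wins 8–1.
Elsford–Ralston: Ralston 6–3.
Arden vs Ralston: 4 to 5, Ralston.
Only Dunmore has no wins; Dunmore is the Condorcet loser.

Dunmore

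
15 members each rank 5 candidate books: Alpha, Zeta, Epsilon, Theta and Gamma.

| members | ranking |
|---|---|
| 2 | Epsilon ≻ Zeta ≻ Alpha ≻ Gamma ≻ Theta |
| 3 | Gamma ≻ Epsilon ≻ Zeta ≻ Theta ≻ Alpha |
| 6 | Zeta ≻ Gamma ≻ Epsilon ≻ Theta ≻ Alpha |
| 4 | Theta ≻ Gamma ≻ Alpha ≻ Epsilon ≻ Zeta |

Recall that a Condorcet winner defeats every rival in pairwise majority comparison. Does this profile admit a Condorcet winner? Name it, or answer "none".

Check each pair by majority over 15 ballots:
Alpha vs Zeta: 4 to 11, Zeta.
Alpha vs Epsilon: 4 to 11, Epsilon.
Alpha vs Theta: 2 for Alpha, 13 for Theta — Theta by 13–2.
Alpha vs Gamma: Alpha preferred on 2 ballots; Gamma wins 13–2.
Zeta vs Epsilon: 6 for Zeta, 9 for Epsilon — Epsilon by 9–6.
Zeta vs Theta: Zeta preferred on 2+3+6 = 11 ballots; Zeta wins 11–4.
Zeta vs Gamma: Zeta preferred on 2+6 = 8 ballots; Zeta wins 8–7.
Epsilon vs Theta: 11 to 4, Epsilon.
Epsilon vs Gamma: Epsilon preferred on 2 ballots; Gamma wins 13–2.
Theta vs Gamma: 4 for Theta, 11 for Gamma — Gamma by 11–4.
Each book drops at least one matchup (Alpha loses to Zeta; Zeta loses to Epsilon; Epsilon loses to Gamma; Theta loses to Zeta; Gamma loses to Zeta); the cycle Zeta → Gamma → Epsilon → Zeta rules out a Condorcet winner.

none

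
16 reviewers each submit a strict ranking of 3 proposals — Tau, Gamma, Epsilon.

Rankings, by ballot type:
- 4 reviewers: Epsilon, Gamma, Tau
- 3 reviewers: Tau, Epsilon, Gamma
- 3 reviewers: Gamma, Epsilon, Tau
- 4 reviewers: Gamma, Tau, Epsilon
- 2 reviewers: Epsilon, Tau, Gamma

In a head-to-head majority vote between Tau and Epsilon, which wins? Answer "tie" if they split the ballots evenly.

Epsilon

Ballots ranking Tau above Epsilon: 3 + 4 = 7.
Ballots ranking Epsilon above Tau: 16 − 7 = 9.
Epsilon wins the head-to-head 9–7.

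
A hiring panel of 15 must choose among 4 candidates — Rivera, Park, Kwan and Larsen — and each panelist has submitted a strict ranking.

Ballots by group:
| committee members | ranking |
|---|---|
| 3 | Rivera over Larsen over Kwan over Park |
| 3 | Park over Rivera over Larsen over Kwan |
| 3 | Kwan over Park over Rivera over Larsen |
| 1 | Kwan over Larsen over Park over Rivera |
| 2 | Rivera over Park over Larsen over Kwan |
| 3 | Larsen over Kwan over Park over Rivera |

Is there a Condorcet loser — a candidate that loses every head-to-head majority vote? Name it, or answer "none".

none

Pairwise majorities:
Rivera vs Park: Park wins 10–5.
Rivera vs Kwan: Rivera is ranked higher on 3+3+2 = 8 ballots, Kwan on 7. Rivera wins 8–7.
Rivera vs Larsen: 11 to 4, Rivera.
Park vs Kwan: Park is ranked higher on 3+2 = 5 ballots, Kwan on 10. Kwan wins 10–5.
Park vs Larsen: Park is ranked higher on 3+3+2 = 8 ballots, Larsen on 7. Park wins 8–7.
Kwan–Larsen: Larsen 11–4.
Each candidate has at least one pairwise win (Rivera beats Kwan; Park beats Rivera; Kwan beats Park; Larsen beats Kwan) — no Condorcet loser.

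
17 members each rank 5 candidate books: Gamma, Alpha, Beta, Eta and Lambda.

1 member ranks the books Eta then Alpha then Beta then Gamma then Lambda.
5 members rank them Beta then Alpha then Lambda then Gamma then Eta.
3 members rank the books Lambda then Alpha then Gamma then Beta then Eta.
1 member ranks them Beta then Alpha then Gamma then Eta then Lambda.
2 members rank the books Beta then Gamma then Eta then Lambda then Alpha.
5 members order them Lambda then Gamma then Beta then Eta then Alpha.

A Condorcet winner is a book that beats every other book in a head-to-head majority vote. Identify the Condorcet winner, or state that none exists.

Beta

Head-to-head results (17 members):
Gamma vs Alpha: Alpha, 10–7.
Gamma vs Beta: Beta, 9–8.
Gamma vs Eta: Gamma, 16–1.
Gamma vs Lambda: Lambda, 13–4.
Alpha–Beta: Beta 13–4.
Alpha vs Eta: Alpha wins 9–8.
Alpha–Lambda: Lambda 10–7.
Beta vs Eta: Beta wins 16–1.
Beta vs Lambda: Beta, 9–8.
Eta vs Lambda: Lambda, 13–4.
Only Beta has no losses; Beta is the Condorcet winner.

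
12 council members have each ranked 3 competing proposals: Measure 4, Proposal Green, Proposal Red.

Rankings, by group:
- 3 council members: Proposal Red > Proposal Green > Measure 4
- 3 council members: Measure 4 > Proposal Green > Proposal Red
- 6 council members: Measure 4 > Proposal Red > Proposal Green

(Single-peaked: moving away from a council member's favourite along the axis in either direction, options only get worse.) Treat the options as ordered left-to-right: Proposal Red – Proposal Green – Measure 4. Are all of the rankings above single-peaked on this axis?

no

Axis positions: Proposal Red=1, Proposal Green=2, Measure 4=3.
Group 1 (peak Proposal Red at position 1): ranking walks positions 1-2-3, expanding outward from the peak — single-peaked.
Group 2 (peak Measure 4 at position 3): ranking walks positions 3-2-1, expanding outward from the peak — single-peaked.
Group 3: ranking walks positions 3-1-2; Proposal Red is ranked above Proposal Green even though Proposal Green lies between Proposal Red and the peak Measure 4 on the axis — preferences dip and rise again. Not single-peaked.
Group 3 violates single-peakedness, so the profile is not single-peaked on this axis.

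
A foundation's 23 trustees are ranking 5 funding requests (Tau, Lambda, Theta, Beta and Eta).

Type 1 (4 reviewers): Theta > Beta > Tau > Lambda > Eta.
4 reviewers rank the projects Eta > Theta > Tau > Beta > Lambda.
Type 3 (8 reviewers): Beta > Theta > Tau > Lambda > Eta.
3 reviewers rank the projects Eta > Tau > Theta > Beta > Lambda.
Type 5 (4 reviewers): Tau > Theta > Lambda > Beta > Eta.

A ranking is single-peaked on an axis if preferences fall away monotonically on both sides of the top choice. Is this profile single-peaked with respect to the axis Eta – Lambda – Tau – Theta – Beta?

no

Axis positions: Eta=1, Lambda=2, Tau=3, Theta=4, Beta=5.
Type 1 (peak Theta at position 4): ranking walks positions 4-5-3-2-1, expanding outward from the peak — single-peaked.
Type 2: ranking walks positions 1-4-3-5-2; Theta is ranked above Lambda even though Lambda lies between Theta and the peak Eta on the axis — preferences dip and rise again. Not single-peaked.
Type 3 (peak Beta at position 5): ranking walks positions 5-4-3-2-1, expanding outward from the peak — single-peaked.
Type 4: ranking walks positions 1-3-4-5-2; Tau is ranked above Lambda even though Lambda lies between Tau and the peak Eta on the axis — preferences dip and rise again. Not single-peaked.
Type 5 (peak Tau at position 3): ranking walks positions 3-4-2-5-1, expanding outward from the peak — single-peaked.
Type 2 violates single-peakedness, so the profile is not single-peaked on this axis.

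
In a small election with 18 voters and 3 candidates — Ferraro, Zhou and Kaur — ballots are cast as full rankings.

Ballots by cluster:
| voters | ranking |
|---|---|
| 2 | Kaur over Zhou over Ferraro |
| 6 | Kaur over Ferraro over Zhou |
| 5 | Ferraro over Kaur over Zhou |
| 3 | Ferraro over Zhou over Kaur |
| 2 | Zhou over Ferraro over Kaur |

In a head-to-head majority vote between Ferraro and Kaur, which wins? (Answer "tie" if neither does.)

Ballots ranking Ferraro above Kaur: 5 + 3 + 2 = 10.
Ballots ranking Kaur above Ferraro: 18 − 10 = 8.
Ferraro wins the head-to-head 10–8.

Ferraro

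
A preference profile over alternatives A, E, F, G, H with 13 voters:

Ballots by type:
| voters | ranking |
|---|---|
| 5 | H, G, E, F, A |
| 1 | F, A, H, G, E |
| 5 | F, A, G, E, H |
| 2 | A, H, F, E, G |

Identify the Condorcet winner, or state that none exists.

Pairwise majorities:
A vs E: 8 to 5, A.
A vs F: A is ranked higher on 2 ballots, F on 11. F wins 11–2.
A vs G: A preferred on 1+5+2 = 8 ballots; A wins 8–5.
A vs H: A is ranked higher on 1+5+2 = 8 ballots, H on 5. A wins 8–5.
E vs F: E is ranked higher on 5 ballots, F on 8. F wins 8–5.
E vs G: E is ranked higher on 2 ballots, G on 11. G wins 11–2.
E vs H: E preferred on 5 ballots; H wins 8–5.
F vs G: F preferred on 1+5+2 = 8 ballots; F wins 8–5.
F vs H: F is ranked higher on 1+5 = 6 ballots, H on 7. H wins 7–6.
G vs H: 5 for G, 8 for H — H by 8–5.
No alternative is unbeaten: A loses to F; E loses to A; F loses to H; G loses to A; H loses to A. In particular A > H > F > A is a majority cycle — no Condorcet winner exists.

none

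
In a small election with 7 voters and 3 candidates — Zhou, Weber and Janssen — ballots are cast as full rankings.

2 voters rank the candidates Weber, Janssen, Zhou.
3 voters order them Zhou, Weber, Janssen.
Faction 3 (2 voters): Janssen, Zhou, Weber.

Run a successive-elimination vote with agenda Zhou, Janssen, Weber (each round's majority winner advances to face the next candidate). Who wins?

Weber

Round 1: Zhou vs Janssen — 3–4, Janssen advances.
Round 2: Janssen vs Weber — 2–5, Weber advances.
The agenda winner is Weber.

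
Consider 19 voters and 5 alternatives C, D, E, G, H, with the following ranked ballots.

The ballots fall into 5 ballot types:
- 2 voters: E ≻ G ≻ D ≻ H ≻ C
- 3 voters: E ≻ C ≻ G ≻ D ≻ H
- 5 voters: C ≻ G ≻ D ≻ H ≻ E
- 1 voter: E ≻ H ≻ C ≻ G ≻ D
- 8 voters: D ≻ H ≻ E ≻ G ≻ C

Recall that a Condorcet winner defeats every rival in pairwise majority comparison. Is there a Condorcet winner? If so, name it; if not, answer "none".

none

Check each pair by majority over 19 ballots:
C vs D: D, 10–9.
C vs E: E wins 14–5.
C vs G: G, 10–9.
C–H: H 11–8.
D vs E: D wins 13–6.
D–G: G 11–8.
D vs H: D wins 18–1.
E–G: E 14–5.
E vs H: H, 13–6.
G–H: G 10–9.
No alternative is unbeaten: C loses to D; D loses to G; E loses to D; G loses to E; H loses to D. In particular D > E > G > D is a majority cycle — no Condorcet winner exists.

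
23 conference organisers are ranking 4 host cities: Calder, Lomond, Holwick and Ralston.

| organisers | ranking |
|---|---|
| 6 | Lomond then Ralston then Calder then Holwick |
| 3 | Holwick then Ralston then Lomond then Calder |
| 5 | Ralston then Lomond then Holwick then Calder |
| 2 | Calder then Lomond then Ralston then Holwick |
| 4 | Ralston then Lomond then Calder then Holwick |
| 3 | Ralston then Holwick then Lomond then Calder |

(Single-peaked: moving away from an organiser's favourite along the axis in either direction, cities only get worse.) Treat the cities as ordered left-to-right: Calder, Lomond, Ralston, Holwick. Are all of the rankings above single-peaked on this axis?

Axis positions: Calder=1, Lomond=2, Ralston=3, Holwick=4.
Group 1 (peak Lomond at position 2): ranking walks positions 2-3-1-4, expanding outward from the peak — single-peaked.
Group 2 (peak Holwick at position 4): ranking walks positions 4-3-2-1, expanding outward from the peak — single-peaked.
Group 3 (peak Ralston at position 3): ranking walks positions 3-2-4-1, expanding outward from the peak — single-peaked.
Group 4 (peak Calder at position 1): ranking walks positions 1-2-3-4, expanding outward from the peak — single-peaked.
Group 5 (peak Ralston at position 3): ranking walks positions 3-2-1-4, expanding outward from the peak — single-peaked.
Group 6 (peak Ralston at position 3): ranking walks positions 3-4-2-1, expanding outward from the peak — single-peaked.
Every ranking is single-peaked on this axis.

yes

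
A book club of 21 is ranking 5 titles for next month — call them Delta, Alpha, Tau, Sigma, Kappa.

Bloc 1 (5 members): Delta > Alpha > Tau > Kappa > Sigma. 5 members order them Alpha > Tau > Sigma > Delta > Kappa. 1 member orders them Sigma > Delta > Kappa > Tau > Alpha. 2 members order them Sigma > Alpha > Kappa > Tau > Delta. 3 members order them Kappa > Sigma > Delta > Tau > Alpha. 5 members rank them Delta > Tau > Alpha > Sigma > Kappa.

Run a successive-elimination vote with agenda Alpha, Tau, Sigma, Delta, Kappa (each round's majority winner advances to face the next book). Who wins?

Round 1: Alpha vs Tau — 12–9, Alpha advances.
Round 2: Alpha vs Sigma — 15–6, Alpha advances.
Round 3: Alpha vs Delta — 7–14, Delta advances.
Round 4: Delta vs Kappa — 16–5, Delta advances.
Delta survives the agenda.

Delta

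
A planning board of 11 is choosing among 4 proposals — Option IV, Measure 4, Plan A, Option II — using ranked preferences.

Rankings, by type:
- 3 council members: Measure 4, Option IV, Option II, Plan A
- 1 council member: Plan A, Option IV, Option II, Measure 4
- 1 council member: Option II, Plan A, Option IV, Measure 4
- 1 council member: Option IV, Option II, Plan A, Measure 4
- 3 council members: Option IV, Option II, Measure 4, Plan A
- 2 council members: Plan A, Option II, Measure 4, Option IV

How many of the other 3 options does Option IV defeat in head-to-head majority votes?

3

Option IV against each rival (11 council members):
Option IV–Measure 4: Option IV 6–5.
Option IV vs Plan A: Option IV is ranked higher on 3+1+3 = 7 ballots, Plan A on 4. Option IV wins 7–4.
Option IV vs Option II: Option IV is ranked higher on 3+1+1+3 = 8 ballots, Option II on 3. Option IV wins 8–3.
Option IV beats Measure 4, Plan A, Option II — 3 pairwise wins.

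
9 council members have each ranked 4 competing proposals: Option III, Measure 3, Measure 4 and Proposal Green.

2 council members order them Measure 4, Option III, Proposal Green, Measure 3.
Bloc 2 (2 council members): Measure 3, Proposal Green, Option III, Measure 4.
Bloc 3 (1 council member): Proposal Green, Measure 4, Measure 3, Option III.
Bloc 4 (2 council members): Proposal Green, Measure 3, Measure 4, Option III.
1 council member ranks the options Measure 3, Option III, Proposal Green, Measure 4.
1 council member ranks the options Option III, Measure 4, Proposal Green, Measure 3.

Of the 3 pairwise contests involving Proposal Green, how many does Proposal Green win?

Proposal Green against each rival (9 council members):
Proposal Green vs Option III: Proposal Green preferred on 2+1+2 = 5 ballots; Proposal Green wins 5–4.
Proposal Green vs Measure 3: Proposal Green, 6–3.
Proposal Green vs Measure 4: Proposal Green wins 6–3.
Proposal Green beats Option III, Measure 3, Measure 4 — 3 pairwise wins.

3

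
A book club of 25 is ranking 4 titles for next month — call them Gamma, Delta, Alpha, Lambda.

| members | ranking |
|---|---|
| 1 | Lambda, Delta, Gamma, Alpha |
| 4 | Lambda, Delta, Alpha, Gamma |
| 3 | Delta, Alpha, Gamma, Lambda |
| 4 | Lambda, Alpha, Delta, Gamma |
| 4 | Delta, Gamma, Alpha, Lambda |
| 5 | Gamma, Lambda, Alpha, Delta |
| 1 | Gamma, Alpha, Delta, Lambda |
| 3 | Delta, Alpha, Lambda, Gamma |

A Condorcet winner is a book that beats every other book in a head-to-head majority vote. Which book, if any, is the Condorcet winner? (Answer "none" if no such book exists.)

none

Check each pair by majority over 25 ballots:
Gamma vs Delta: 5+1 = 6 for Gamma, 19 for Delta — Delta by 19–6.
Gamma vs Alpha: 11 to 14, Alpha.
Gamma vs Lambda: 13 to 12, Gamma.
Delta vs Alpha: 15 to 10, Delta.
Delta vs Lambda: 3+4+1+3 = 11 for Delta, 14 for Lambda — Lambda by 14–11.
Alpha vs Lambda: Alpha is ranked higher on 3+4+1+3 = 11 ballots, Lambda on 14. Lambda wins 14–11.
Every book loses at least once (Gamma loses to Delta; Delta loses to Lambda; Alpha loses to Delta; Lambda loses to Gamma). The majority relation contains the cycle Gamma beats Lambda beats Delta beats Gamma, so there is no Condorcet winner.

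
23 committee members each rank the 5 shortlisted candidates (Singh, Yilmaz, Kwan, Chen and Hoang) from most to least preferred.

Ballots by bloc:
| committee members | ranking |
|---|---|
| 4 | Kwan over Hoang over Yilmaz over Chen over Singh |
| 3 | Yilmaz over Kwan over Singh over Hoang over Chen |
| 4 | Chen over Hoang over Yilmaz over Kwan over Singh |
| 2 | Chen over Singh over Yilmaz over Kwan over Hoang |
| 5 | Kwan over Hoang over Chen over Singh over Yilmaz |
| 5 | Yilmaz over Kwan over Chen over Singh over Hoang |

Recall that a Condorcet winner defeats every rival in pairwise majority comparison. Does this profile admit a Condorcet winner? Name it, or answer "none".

none

Check each pair by majority over 23 ballots:
Singh vs Yilmaz: Singh is ranked higher on 2+5 = 7 ballots, Yilmaz on 16. Yilmaz wins 16–7.
Singh vs Kwan: Singh is ranked higher on 2 ballots, Kwan on 21. Kwan wins 21–2.
Singh vs Chen: 3 to 20, Chen.
Singh vs Hoang: Singh is ranked higher on 3+2+5 = 10 ballots, Hoang on 13. Hoang wins 13–10.
Yilmaz vs Kwan: Yilmaz wins 14–9.
Yilmaz–Chen: Yilmaz 12–11.
Yilmaz vs Hoang: Yilmaz is ranked higher on 3+2+5 = 10 ballots, Hoang on 13. Hoang wins 13–10.
Kwan vs Chen: Kwan wins 17–6.
Kwan vs Hoang: Kwan, 19–4.
Chen vs Hoang: Chen preferred on 4+2+5 = 11 ballots; Hoang wins 12–11.
Each candidate drops at least one matchup (Singh loses to Yilmaz; Yilmaz loses to Hoang; Kwan loses to Yilmaz; Chen loses to Yilmaz; Hoang loses to Kwan); the cycle Yilmaz → Kwan → Hoang → Yilmaz rules out a Condorcet winner.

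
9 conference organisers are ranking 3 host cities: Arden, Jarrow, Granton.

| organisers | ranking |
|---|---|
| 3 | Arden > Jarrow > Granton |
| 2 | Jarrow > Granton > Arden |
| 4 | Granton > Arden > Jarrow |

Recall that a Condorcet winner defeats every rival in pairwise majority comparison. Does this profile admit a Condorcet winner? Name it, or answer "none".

Pairwise majorities:
Arden vs Jarrow: 7 to 2, Arden.
Arden vs Granton: Arden is ranked higher on 3 ballots, Granton on 6. Granton wins 6–3.
Jarrow vs Granton: 5 to 4, Jarrow.
No city is unbeaten: Arden loses to Granton; Jarrow loses to Arden; Granton loses to Jarrow. In particular Arden → Jarrow → Granton → Arden is a majority cycle — no Condorcet winner exists.

none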